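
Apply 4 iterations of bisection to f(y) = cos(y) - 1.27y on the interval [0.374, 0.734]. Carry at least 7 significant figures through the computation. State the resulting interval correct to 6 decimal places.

[0.621500, 0.644000]

f(0.374000) = 0.455893, f(0.734000) = -0.189679 (opposite signs)
step 1: m = 0.554000, f(m) = 0.146847 > 0 → root in [0.554000, 0.734000]
step 2: m = 0.644000, f(m) = -0.018179 < 0 → root in [0.554000, 0.644000]
step 3: m = 0.599000, f(m) = 0.065170 > 0 → root in [0.599000, 0.644000]
step 4: m = 0.621500, f(m) = 0.023701 > 0 → root in [0.621500, 0.644000]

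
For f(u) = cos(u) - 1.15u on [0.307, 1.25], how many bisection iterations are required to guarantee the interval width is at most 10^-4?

Initial width b − a = 1.25 − 0.307 = 0.943000.
After n steps the width is (b−a)/2^n; need (b−a)/2^n ≤ 10^-4.
So n ≥ log₂(0.943000/10^-4) = log₂(9430.0000) ≈ 13.2030.
Hence n = 14.

14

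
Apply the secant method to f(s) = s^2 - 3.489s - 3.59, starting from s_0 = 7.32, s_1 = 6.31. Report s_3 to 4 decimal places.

4.4716

f(s_0) = 24.452920, f(s_1) = 14.210510
s_2 = 6.310000 - (14.210510)·(6.310000 - 7.320000)/(14.210510 - (24.452920)) = 4.908707; f(s_2) = 3.378927
s_3 = 4.908707 - (3.378927)·(4.908707 - 6.310000)/(3.378927 - (14.210510)) = 4.471572; f(s_3) = 0.803642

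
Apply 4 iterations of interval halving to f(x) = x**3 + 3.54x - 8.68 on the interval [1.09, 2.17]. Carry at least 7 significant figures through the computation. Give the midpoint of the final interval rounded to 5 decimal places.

f(1.090000) = -3.526371, f(2.170000) = 9.220113 (opposite signs)
step 1: m = 1.630000, f(m) = 1.420947 > 0 → root in [1.090000, 1.630000]
step 2: m = 1.360000, f(m) = -1.350144 < 0 → root in [1.360000, 1.630000]
step 3: m = 1.495000, f(m) = -0.046338 < 0 → root in [1.495000, 1.630000]
step 4: m = 1.562500, f(m) = 0.665947 > 0 → root in [1.495000, 1.562500]
Midpoint of [1.495000, 1.562500] = 1.528750

1.52875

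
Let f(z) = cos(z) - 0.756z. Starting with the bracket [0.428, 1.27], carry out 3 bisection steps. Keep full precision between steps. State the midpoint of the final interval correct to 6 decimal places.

0.901625

f(0.428000) = 0.586230, f(1.270000) = -0.663839 (opposite signs)
step 1: m = 0.849000, f(m) = 0.018890 > 0 → root in [0.849000, 1.270000]
step 2: m = 1.059500, f(m) = -0.311674 < 0 → root in [0.849000, 1.059500]
step 3: m = 0.954250, f(m) = -0.143192 < 0 → root in [0.849000, 0.954250]
Midpoint of [0.849000, 0.954250] = 0.901625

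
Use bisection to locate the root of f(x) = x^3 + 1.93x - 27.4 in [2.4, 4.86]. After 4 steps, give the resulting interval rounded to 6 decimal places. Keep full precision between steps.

f(2.400000) = -8.944000, f(4.860000) = 96.771056 (opposite signs)
step 1: m = 3.630000, f(m) = 27.438047 > 0 → root in [2.400000, 3.630000]
step 2: m = 3.015000, f(m) = 5.825978 > 0 → root in [2.400000, 3.015000]
step 3: m = 2.707500, f(m) = -2.327044 < 0 → root in [2.707500, 3.015000]
step 4: m = 2.861250, f(m) = 1.546555 > 0 → root in [2.707500, 2.861250]

[2.707500, 2.861250]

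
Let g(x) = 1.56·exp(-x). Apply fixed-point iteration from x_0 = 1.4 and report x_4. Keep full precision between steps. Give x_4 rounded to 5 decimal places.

x_1 = g(1.400000) = 0.384691
x_2 = g(0.384691) = 1.061831
x_3 = g(1.061831) = 0.539482
x_4 = g(0.539482) = 0.909558

0.90956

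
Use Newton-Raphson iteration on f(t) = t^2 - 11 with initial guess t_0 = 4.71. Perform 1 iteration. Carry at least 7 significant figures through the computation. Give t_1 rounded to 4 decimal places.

f'(t) = 2t
t_0 = 4.710000: f = 11.184100, f' = 9.420000 → t_1 = 4.710000 - (11.184100)/(9.420000) = 3.522728

3.5227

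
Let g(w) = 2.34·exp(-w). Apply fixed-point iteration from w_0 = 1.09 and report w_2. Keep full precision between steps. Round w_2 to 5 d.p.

w_1 = g(1.090000) = 0.786747
w_2 = g(0.786747) = 1.065458

1.06546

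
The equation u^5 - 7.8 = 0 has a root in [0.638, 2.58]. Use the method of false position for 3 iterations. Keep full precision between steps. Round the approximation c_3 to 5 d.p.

f(0.638000) = -7.694293, f(2.580000) = 106.513765
step 1: c = 0.768834, f(c) = -7.531365 < 0 → new bracket [0.768834, 2.580000]
step 2: c = 0.888441, f(c) = -7.246468 < 0 → new bracket [0.888441, 2.580000]
step 3: c = 0.996192, f(c) = -6.818894 < 0 → new bracket [0.996192, 2.580000]

0.99619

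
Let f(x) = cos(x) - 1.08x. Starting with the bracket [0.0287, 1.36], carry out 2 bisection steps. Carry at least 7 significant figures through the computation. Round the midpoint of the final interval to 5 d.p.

0.86076

f(0.028700) = 0.968592, f(1.360000) = -1.259561 (opposite signs)
step 1: m = 0.694350, f(m) = 0.018572 > 0 → root in [0.694350, 1.360000]
step 2: m = 1.027175, f(m) = -0.592110 < 0 → root in [0.694350, 1.027175]
Midpoint of [0.694350, 1.027175] = 0.860763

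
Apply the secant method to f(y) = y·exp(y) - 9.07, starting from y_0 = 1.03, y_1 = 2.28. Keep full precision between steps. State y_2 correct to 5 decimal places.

Secant update: y_(k+1) = y_k − f(y_k)·(y_k − y_(k-1))/(f(y_k) − f(y_(k-1))).
f(y_0) = -6.184902, f(y_1) = 13.220831
y_2 = 2.280000 - (13.220831)·(2.280000 - 1.030000)/(13.220831 - (-6.184902)) = 1.428394; f(y_2) = -3.110749

1.42839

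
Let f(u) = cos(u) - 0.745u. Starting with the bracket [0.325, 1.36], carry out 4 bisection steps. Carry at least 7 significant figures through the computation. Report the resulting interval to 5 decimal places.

[0.84250, 0.90719]

f(0.325000) = 0.705526, f(1.360000) = -0.803961 (opposite signs)
step 1: m = 0.842500, f(m) = 0.037937 > 0 → root in [0.842500, 1.360000]
step 2: m = 1.101250, f(m) = -0.367949 < 0 → root in [0.842500, 1.101250]
step 3: m = 0.971875, f(m) = -0.160295 < 0 → root in [0.842500, 0.971875]
step 4: m = 0.907188, f(m) = -0.059891 < 0 → root in [0.842500, 0.907188]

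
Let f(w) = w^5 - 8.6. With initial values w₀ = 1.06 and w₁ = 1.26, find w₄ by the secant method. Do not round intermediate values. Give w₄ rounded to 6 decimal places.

f(w_0) = -7.261774, f(w_1) = -5.424203
w_2 = 1.260000 - (-5.424203)·(1.260000 - 1.060000)/(-5.424203 - (-7.261774)) = 1.850367; f(w_2) = 13.091461
w_3 = 1.850367 - (13.091461)·(1.850367 - 1.260000)/(13.091461 - (-5.424203)) = 1.432949; f(w_3) = -2.558374
w_4 = 1.432949 - (-2.558374)·(1.432949 - 1.850367)/(-2.558374 - (13.091461)) = 1.501187; f(w_4) = -0.976159

1.501187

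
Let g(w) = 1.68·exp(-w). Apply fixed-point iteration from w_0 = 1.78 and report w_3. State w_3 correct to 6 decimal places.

0.473916

w_1 = g(1.780000) = 0.283312
w_2 = g(0.283312) = 1.265518
w_3 = g(1.265518) = 0.473916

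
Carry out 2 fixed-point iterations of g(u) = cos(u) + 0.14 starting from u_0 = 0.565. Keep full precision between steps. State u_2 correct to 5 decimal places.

u_1 = g(0.565000) = 0.984589
u_2 = g(0.984589) = 0.693206

0.69321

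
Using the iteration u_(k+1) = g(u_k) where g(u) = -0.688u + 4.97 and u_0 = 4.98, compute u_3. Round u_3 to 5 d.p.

u_1 = g(4.980000) = 1.543760
u_2 = g(1.543760) = 3.907893
u_3 = g(3.907893) = 2.281370

2.28137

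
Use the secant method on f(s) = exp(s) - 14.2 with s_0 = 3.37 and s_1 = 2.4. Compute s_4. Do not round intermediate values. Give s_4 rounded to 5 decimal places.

f(s_0) = 14.878527, f(s_1) = -3.176824
s_2 = 2.400000 - (-3.176824)·(2.400000 - 3.370000)/(-3.176824 - (14.878527)) = 2.570671; f(s_2) = -1.125410
s_3 = 2.570671 - (-1.125410)·(2.570671 - 2.400000)/(-1.125410 - (-3.176824)) = 2.664301; f(s_3) = 0.157909
s_4 = 2.664301 - (0.157909)·(2.664301 - 2.570671)/(0.157909 - (-1.125410)) = 2.652780; f(s_4) = -0.006559

2.65278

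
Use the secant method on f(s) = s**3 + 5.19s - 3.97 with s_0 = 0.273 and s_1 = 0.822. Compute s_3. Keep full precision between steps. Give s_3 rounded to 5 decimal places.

0.69850

f(s_0) = -2.532784, f(s_1) = 0.851592
s_2 = 0.822000 - (0.851592)·(0.822000 - 0.273000)/(0.851592 - (-2.532784)) = 0.683858; f(s_2) = -0.100962
s_3 = 0.683858 - (-0.100962)·(0.683858 - 0.822000)/(-0.100962 - (0.851592)) = 0.698500; f(s_3) = -0.003986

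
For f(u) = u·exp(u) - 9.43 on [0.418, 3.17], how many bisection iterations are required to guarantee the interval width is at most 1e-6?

22

Initial width b − a = 3.17 − 0.418 = 2.752000.
After n steps the width is (b−a)/2^n; need (b−a)/2^n ≤ 1e-6.
So n ≥ log₂(2.752000/1e-6) = log₂(2752000.0000) ≈ 21.3920.
Hence n = 22.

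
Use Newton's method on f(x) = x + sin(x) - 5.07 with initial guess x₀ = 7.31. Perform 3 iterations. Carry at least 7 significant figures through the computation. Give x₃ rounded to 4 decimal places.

Newton update: x ← x − f(x)/f'(x).
f'(x) = 1 + cos(x)
x_0 = 7.310000: f = 3.095655, f' = 1.517547 → x_1 = 7.310000 - (3.095655)/(1.517547) = 5.270093
x_1 = 5.270093: f = -0.648380, f' = 1.529239 → x_2 = 5.270093 - (-0.648380)/(1.529239) = 5.694081
x_2 = 5.694081: f = 0.068465, f' = 1.831439 → x_3 = 5.694081 - (0.068465)/(1.831439) = 5.656698

5.6567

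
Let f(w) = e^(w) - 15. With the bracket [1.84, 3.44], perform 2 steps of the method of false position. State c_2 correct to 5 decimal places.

f(1.840000) = -8.703462, f(3.440000) = 16.186958
step 1: c = 2.399474, f(c) = -3.982622 < 0 → new bracket [2.399474, 3.440000]
step 2: c = 2.604933, f(c) = -1.469683 < 0 → new bracket [2.604933, 3.440000]

2.60493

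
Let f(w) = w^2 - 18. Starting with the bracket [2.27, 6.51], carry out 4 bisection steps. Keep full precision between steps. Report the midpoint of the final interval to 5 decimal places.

4.25750

f(2.270000) = -12.847100, f(6.510000) = 24.380100 (opposite signs)
step 1: m = 4.390000, f(m) = 1.272100 > 0 → root in [2.270000, 4.390000]
step 2: m = 3.330000, f(m) = -6.911100 < 0 → root in [3.330000, 4.390000]
step 3: m = 3.860000, f(m) = -3.100400 < 0 → root in [3.860000, 4.390000]
step 4: m = 4.125000, f(m) = -0.984375 < 0 → root in [4.125000, 4.390000]
Midpoint of [4.125000, 4.390000] = 4.257500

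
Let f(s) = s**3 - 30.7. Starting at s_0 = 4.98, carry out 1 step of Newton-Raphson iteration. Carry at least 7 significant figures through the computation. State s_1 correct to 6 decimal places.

3.732628

Newton update: s ← s − f(s)/f'(s).
f'(s) = 3s**2
s_0 = 4.980000: f = 92.805992, f' = 74.401200 → s_1 = 4.980000 - (92.805992)/(74.401200) = 3.732628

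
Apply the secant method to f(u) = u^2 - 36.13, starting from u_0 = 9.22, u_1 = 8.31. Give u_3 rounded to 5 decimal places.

6.07647

f(u_0) = 48.878400, f(u_1) = 32.926100
u_2 = 8.310000 - (32.926100)·(8.310000 - 9.220000)/(32.926100 - (48.878400)) = 6.431728; f(u_2) = 5.237131
u_3 = 6.431728 - (5.237131)·(6.431728 - 8.310000)/(5.237131 - (32.926100)) = 6.076470; f(u_3) = 0.793482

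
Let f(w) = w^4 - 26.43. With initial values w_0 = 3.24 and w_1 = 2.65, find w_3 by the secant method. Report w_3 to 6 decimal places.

2.301160

f(w_0) = 83.769606, f(w_1) = 22.885506
w_2 = 2.650000 - (22.885506)·(2.650000 - 3.240000)/(22.885506 - (83.769606)) = 2.428227; f(w_2) = 8.336194
w_3 = 2.428227 - (8.336194)·(2.428227 - 2.650000)/(8.336194 - (22.885506)) = 2.301160; f(w_3) = 1.610581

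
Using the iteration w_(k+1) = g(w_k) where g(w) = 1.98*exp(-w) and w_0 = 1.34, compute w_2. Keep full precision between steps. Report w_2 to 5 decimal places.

w_1 = g(1.340000) = 0.518454
w_2 = g(0.518454) = 1.178971

1.17897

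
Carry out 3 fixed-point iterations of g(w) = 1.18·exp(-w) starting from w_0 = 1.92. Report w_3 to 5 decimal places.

0.43735

w_1 = g(1.920000) = 0.172996
w_2 = g(0.172996) = 0.992546
w_3 = g(0.992546) = 0.437346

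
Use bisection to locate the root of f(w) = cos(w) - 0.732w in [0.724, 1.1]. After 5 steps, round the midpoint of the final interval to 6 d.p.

f(0.724000) = 0.219194, f(1.100000) = -0.351604 (opposite signs)
step 1: m = 0.912000, f(m) = -0.055418 < 0 → root in [0.724000, 0.912000]
step 2: m = 0.818000, f(m) = 0.084906 > 0 → root in [0.818000, 0.912000]
step 3: m = 0.865000, f(m) = 0.015460 > 0 → root in [0.865000, 0.912000]
step 4: m = 0.888500, f(m) = -0.019805 < 0 → root in [0.865000, 0.888500]
step 5: m = 0.876750, f(m) = -0.002128 < 0 → root in [0.865000, 0.876750]
Midpoint of [0.865000, 0.876750] = 0.870875

0.870875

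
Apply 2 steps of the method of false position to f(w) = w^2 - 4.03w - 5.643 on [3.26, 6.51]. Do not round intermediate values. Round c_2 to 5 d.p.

False-position update: c = (a·f(b) − b·f(a))/(f(b) − f(a)); replace the endpoint whose sign matches f(c).
f(3.260000) = -8.153200, f(6.510000) = 10.501800
step 1: c = 4.680418, f(c) = -2.598771 < 0 → new bracket [4.680418, 6.510000]
step 2: c = 5.043354, f(c) = -0.532298 < 0 → new bracket [5.043354, 6.510000]

5.04335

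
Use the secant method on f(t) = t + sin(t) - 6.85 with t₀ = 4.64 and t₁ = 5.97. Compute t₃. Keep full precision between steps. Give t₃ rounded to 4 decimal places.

f(t_0) = -3.207381, f(t_1) = -1.188091
t_2 = 5.970000 - (-1.188091)·(5.970000 - 4.640000)/(-1.188091 - (-3.207381)) = 6.752532; f(t_2) = 0.354837
t_3 = 6.752532 - (0.354837)·(6.752532 - 5.970000)/(0.354837 - (-1.188091)) = 6.572569; f(t_3) = 0.007930

6.5726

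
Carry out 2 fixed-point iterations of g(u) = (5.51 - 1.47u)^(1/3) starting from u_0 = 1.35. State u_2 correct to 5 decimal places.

1.48469

u_1 = g(1.350000) = 1.521973
u_2 = g(1.521973) = 1.484689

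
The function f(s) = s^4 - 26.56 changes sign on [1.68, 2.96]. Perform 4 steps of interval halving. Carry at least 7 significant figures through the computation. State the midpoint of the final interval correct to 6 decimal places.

f(1.680000) = -18.594058, f(2.960000) = 50.205635 (opposite signs)
step 1: m = 2.320000, f(m) = 2.410230 > 0 → root in [1.680000, 2.320000]
step 2: m = 2.000000, f(m) = -10.560000 < 0 → root in [2.000000, 2.320000]
step 3: m = 2.160000, f(m) = -4.792177 < 0 → root in [2.160000, 2.320000]
step 4: m = 2.240000, f(m) = -1.383690 < 0 → root in [2.240000, 2.320000]
Midpoint of [2.240000, 2.320000] = 2.280000

2.280000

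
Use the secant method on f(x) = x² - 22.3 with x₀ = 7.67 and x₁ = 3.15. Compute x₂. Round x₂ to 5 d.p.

4.29395

f(x_0) = 36.528900, f(x_1) = -12.377500
x_2 = 3.150000 - (-12.377500)·(3.150000 - 7.670000)/(-12.377500 - (36.528900)) = 4.293946; f(x_2) = -3.862024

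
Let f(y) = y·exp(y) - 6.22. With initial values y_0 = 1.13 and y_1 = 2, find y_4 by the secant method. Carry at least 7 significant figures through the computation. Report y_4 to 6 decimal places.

1.456879

f(y_0) = -2.721908, f(y_1) = 8.558112
y_2 = 2.000000 - (8.558112)·(2.000000 - 1.130000)/(8.558112 - (-2.721908)) = 1.339934; f(y_2) = -1.103071
y_3 = 1.339934 - (-1.103071)·(1.339934 - 2.000000)/(-1.103071 - (8.558112)) = 1.415297; f(y_3) = -0.392214
y_4 = 1.415297 - (-0.392214)·(1.415297 - 1.339934)/(-0.392214 - (-1.103071)) = 1.456879; f(y_4) = 0.033714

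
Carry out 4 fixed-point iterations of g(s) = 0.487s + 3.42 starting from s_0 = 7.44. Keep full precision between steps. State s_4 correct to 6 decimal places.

6.710166

s_1 = g(7.440000) = 7.043280
s_2 = g(7.043280) = 6.850077
s_3 = g(6.850077) = 6.755988
s_4 = g(6.755988) = 6.710166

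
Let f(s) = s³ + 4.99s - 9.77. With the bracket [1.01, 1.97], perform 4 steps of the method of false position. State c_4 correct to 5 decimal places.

f(1.010000) = -3.699799, f(1.970000) = 7.705673
step 1: c = 1.321413, f(c) = -0.868792 < 0 → new bracket [1.321413, 1.970000]
step 2: c = 1.387129, f(c) = -0.179209 < 0 → new bracket [1.387129, 1.970000]
step 3: c = 1.400377, f(c) = -0.035901 < 0 → new bracket [1.400377, 1.970000]
step 4: c = 1.403019, f(c) = -0.007149 < 0 → new bracket [1.403019, 1.970000]

1.40302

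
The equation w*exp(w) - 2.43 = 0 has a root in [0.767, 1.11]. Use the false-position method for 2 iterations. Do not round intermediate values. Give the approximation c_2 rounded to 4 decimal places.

0.9421

f(0.767000) = -0.778421, f(1.110000) = 0.938138
step 1: c = 0.922543, f(c) = -0.109178 < 0 → new bracket [0.922543, 1.110000]
step 2: c = 0.942084, f(c) = -0.013249 < 0 → new bracket [0.942084, 1.110000]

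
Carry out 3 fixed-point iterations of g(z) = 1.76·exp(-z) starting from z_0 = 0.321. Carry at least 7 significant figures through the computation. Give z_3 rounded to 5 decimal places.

z_1 = g(0.321000) = 1.276745
z_2 = g(1.276745) = 0.490941
z_3 = g(0.490941) = 1.077208

1.07721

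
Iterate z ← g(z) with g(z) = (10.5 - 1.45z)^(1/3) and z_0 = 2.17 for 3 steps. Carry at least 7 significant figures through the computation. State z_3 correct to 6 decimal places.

z_1 = g(2.170000) = 1.944605
z_2 = g(1.944605) = 1.972997
z_3 = g(1.972997) = 1.969466

1.969466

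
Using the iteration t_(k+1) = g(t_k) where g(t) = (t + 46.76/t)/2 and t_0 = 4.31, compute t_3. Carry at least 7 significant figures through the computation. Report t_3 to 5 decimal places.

t_1 = g(4.310000) = 7.579594
t_2 = g(7.579594) = 6.874395
t_3 = g(6.874395) = 6.838224

6.83822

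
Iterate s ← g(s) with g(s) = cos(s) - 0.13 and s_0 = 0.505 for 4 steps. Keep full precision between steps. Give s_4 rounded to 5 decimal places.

0.63964

s_1 = g(0.505000) = 0.745174
s_2 = g(0.745174) = 0.604970
s_3 = g(0.604970) = 0.692519
s_4 = g(0.692519) = 0.639640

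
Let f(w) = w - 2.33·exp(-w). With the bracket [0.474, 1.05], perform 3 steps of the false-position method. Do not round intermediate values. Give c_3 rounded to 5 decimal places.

0.92461

f(0.474000) = -0.976442, f(1.050000) = 0.234645
step 1: c = 0.938401, f(c) = 0.026782 > 0 → new bracket [0.474000, 0.938401]
step 2: c = 0.926004, f(c) = 0.003012 > 0 → new bracket [0.474000, 0.926004]
step 3: c = 0.924614, f(c) = 0.000338 > 0 → new bracket [0.474000, 0.924614]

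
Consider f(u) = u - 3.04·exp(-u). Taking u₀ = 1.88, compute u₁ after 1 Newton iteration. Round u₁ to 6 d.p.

0.912617

Newton update: u ← u − f(u)/f'(u).
f'(u) = 1 + 3.04·exp(-u)
u_0 = 1.880000: f = 1.416126, f' = 1.463874 → u_1 = 1.880000 - (1.416126)/(1.463874) = 0.912617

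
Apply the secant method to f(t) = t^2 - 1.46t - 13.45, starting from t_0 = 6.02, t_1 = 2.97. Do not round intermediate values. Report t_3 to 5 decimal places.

4.55101

f(t_0) = 14.001200, f(t_1) = -8.965300
t_2 = 2.970000 - (-8.965300)·(2.970000 - 6.020000)/(-8.965300 - (14.001200)) = 4.160611; f(t_2) = -2.213809
t_3 = 4.160611 - (-2.213809)·(4.160611 - 2.970000)/(-2.213809 - (-8.965300)) = 4.551011; f(t_3) = 0.617227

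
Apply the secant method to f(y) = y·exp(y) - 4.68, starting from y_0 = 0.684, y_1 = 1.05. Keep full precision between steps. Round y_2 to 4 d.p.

Secant update: y_(k+1) = y_k − f(y_k)·(y_k − y_(k-1))/(f(y_k) − f(y_(k-1))).
f(y_0) = -3.324456, f(y_1) = -1.679466
y_2 = 1.050000 - (-1.679466)·(1.050000 - 0.684000)/(-1.679466 - (-3.324456)) = 1.423671; f(y_2) = 1.231558

1.4237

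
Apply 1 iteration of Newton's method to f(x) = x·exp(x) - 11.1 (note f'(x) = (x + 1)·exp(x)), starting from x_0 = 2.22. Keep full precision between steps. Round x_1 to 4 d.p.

Newton update: x ← x − f(x)/f'(x).
x_0 = 2.220000: f = 9.340275, f' = 29.647605 → x_1 = 2.220000 - (9.340275)/(29.647605) = 1.904957

1.9050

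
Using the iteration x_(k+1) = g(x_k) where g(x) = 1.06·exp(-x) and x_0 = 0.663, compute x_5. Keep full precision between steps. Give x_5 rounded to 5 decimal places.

x_1 = g(0.663000) = 0.546221
x_2 = g(0.546221) = 0.613882
x_3 = g(0.613882) = 0.573720
x_4 = g(0.573720) = 0.597231
x_5 = g(0.597231) = 0.583353

0.58335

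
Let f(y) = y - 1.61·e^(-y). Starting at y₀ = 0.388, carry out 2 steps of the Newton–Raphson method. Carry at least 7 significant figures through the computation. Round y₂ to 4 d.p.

f'(y) = 1 + 1.61·e^(-y)
y_0 = 0.388000: f = -0.704244, f' = 2.092244 → y_1 = 0.388000 - (-0.704244)/(2.092244) = 0.724597
y_1 = 0.724597: f = -0.055479, f' = 1.780077 → y_2 = 0.724597 - (-0.055479)/(1.780077) = 0.755764

0.7558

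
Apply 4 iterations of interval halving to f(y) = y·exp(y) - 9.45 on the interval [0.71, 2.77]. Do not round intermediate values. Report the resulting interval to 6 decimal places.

f(0.710000) = -8.005866, f(2.770000) = 34.755416 (opposite signs)
step 1: m = 1.740000, f(m) = 0.463378 > 0 → root in [0.710000, 1.740000]
step 2: m = 1.225000, f(m) = -5.279897 < 0 → root in [1.225000, 1.740000]
step 3: m = 1.482500, f(m) = -2.921156 < 0 → root in [1.482500, 1.740000]
step 4: m = 1.611250, f(m) = -1.379138 < 0 → root in [1.611250, 1.740000]

[1.611250, 1.740000]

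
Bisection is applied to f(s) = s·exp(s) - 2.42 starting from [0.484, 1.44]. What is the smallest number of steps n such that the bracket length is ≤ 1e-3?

10

Initial width b − a = 1.44 − 0.484 = 0.956000.
After n steps the width is (b−a)/2^n; need (b−a)/2^n ≤ 1e-3.
So n ≥ log₂(0.956000/1e-3) = log₂(956.0000) ≈ 9.9009.
Hence n = 10.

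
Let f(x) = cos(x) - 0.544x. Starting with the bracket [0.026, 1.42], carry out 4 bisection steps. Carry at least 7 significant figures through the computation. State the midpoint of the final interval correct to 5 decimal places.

1.02794

f(0.026000) = 0.985518, f(1.420000) = -0.622255 (opposite signs)
step 1: m = 0.723000, f(m) = 0.356512 > 0 → root in [0.723000, 1.420000]
step 2: m = 1.071500, f(m) = -0.104088 < 0 → root in [0.723000, 1.071500]
step 3: m = 0.897250, f(m) = 0.135658 > 0 → root in [0.897250, 1.071500]
step 4: m = 0.984375, f(m) = 0.017884 > 0 → root in [0.984375, 1.071500]
Midpoint of [0.984375, 1.071500] = 1.027937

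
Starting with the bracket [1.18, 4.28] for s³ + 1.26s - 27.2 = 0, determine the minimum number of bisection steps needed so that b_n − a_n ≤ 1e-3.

Initial width b − a = 4.28 − 1.18 = 3.100000.
After n steps the width is (b−a)/2^n; need (b−a)/2^n ≤ 1e-3.
So n ≥ log₂(3.100000/1e-3) = log₂(3100.0000) ≈ 11.5981.
Hence n = 12.

12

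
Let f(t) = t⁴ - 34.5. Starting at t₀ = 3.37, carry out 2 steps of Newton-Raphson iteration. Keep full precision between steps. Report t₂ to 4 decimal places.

Newton update: t ← t − f(t)/f'(t).
f'(t) = 4t³
t_0 = 3.370000: f = 94.479178, f' = 153.091012 → t_1 = 3.370000 - (94.479178)/(153.091012) = 2.752856
t_1 = 2.752856: f = 22.929372, f' = 83.446964 → t_2 = 2.752856 - (22.929372)/(83.446964) = 2.478078

2.4781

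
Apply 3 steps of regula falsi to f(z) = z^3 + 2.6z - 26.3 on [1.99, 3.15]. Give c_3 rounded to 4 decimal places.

2.6812

f(1.990000) = -13.245401, f(3.150000) = 13.145875
step 1: c = 2.572187, f(c) = -2.594343 < 0 → new bracket [2.572187, 3.150000]
step 2: c = 2.667424, f(c) = -0.385577 < 0 → new bracket [2.667424, 3.150000]
step 3: c = 2.681175, f(c) = -0.054789 < 0 → new bracket [2.681175, 3.150000]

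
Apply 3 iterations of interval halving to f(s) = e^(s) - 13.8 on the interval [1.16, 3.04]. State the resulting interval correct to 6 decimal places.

f(1.160000) = -10.610067, f(3.040000) = 7.105243 (opposite signs)
step 1: m = 2.100000, f(m) = -5.633830 < 0 → root in [2.100000, 3.040000]
step 2: m = 2.570000, f(m) = -0.734176 < 0 → root in [2.570000, 3.040000]
step 3: m = 2.805000, f(m) = 2.727076 > 0 → root in [2.570000, 2.805000]

[2.570000, 2.805000]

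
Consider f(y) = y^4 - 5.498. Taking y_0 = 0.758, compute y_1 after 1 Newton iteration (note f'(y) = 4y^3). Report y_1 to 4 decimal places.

Newton update: y ← y − f(y)/f'(y).
y_0 = 0.758000: f = -5.167876, f' = 1.742078 → y_1 = 0.758000 - (-5.167876)/(1.742078) = 3.724501

3.7245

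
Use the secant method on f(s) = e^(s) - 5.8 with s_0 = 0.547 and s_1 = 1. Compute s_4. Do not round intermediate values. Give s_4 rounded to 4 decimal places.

f(s_0) = -4.071939, f(s_1) = -3.081718
s_2 = 1.000000 - (-3.081718)·(1.000000 - 0.547000)/(-3.081718 - (-4.071939)) = 2.409805; f(s_2) = 5.331792
s_3 = 2.409805 - (5.331792)·(2.409805 - 1.000000)/(5.331792 - (-3.081718)) = 1.516386; f(s_3) = -1.244267
s_4 = 1.516386 - (-1.244267)·(1.516386 - 2.409805)/(-1.244267 - (5.331792)) = 1.685432; f(s_4) = -0.405221

1.6854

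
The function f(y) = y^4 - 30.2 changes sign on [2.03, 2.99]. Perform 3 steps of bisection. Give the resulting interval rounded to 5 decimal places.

f(2.030000) = -13.218183, f(2.990000) = 49.725388 (opposite signs)
step 1: m = 2.510000, f(m) = 9.491260 > 0 → root in [2.030000, 2.510000]
step 2: m = 2.270000, f(m) = -3.647622 < 0 → root in [2.270000, 2.510000]
step 3: m = 2.390000, f(m) = 2.428086 > 0 → root in [2.270000, 2.390000]

[2.27000, 2.39000]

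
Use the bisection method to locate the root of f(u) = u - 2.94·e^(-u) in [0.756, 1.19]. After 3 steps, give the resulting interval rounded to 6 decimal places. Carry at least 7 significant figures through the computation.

f(0.756000) = -0.624450, f(1.190000) = 0.295589 (opposite signs)
step 1: m = 0.973000, f(m) = -0.138166 < 0 → root in [0.973000, 1.190000]
step 2: m = 1.081500, f(m) = 0.084586 > 0 → root in [0.973000, 1.081500]
step 3: m = 1.027250, f(m) = -0.025241 < 0 → root in [1.027250, 1.081500]

[1.027250, 1.081500]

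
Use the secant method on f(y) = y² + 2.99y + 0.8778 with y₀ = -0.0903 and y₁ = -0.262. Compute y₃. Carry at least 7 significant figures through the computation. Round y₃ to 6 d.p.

f(y_0) = 0.615957, f(y_1) = 0.163064
y_2 = -0.262000 - (0.163064)·(-0.262000 - -0.090300)/(0.163064 - (0.615957)) = -0.323821; f(y_2) = 0.014436
y_3 = -0.323821 - (0.014436)·(-0.323821 - -0.262000)/(0.014436 - (0.163064)) = -0.329825; f(y_3) = 0.000407

-0.329825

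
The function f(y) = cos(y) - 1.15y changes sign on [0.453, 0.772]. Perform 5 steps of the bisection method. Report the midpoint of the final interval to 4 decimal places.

0.6773

f(0.453000) = 0.378188, f(0.772000) = -0.171283 (opposite signs)
step 1: m = 0.612500, f(m) = 0.113838 > 0 → root in [0.612500, 0.772000]
step 2: m = 0.692250, f(m) = -0.026276 < 0 → root in [0.612500, 0.692250]
step 3: m = 0.652375, f(m) = 0.044413 > 0 → root in [0.652375, 0.692250]
step 4: m = 0.672313, f(m) = 0.009224 > 0 → root in [0.672313, 0.692250]
step 5: m = 0.682281, f(m) = -0.008487 < 0 → root in [0.672313, 0.682281]
Midpoint of [0.672313, 0.682281] = 0.677297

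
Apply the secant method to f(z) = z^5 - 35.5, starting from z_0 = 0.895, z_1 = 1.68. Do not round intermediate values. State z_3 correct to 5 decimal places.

1.80270

Secant update: z_(k+1) = z_k − f(z_k)·(z_k − z_(k-1))/(f(z_k) − f(z_(k-1))).
f(z_0) = -34.925731, f(z_1) = -22.117218
z_2 = 1.680000 - (-22.117218)·(1.680000 - 0.895000)/(-22.117218 - (-34.925731)) = 3.035506; f(z_2) = 222.224339
z_3 = 3.035506 - (222.224339)·(3.035506 - 1.680000)/(222.224339 - (-22.117218)) = 1.802697; f(z_3) = -16.462325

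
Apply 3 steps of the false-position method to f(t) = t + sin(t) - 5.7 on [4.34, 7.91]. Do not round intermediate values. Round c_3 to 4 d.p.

f(4.340000) = -2.291461, f(7.910000) = 3.208431
step 1: c = 5.827396, f(c) = -0.312776 < 0 → new bracket [5.827396, 7.910000]
step 2: c = 6.012386, f(c) = 0.044884 > 0 → new bracket [5.827396, 6.012386]
step 3: c = 5.989171, f(c) = -0.000626 < 0 → new bracket [5.989171, 6.012386]

5.9892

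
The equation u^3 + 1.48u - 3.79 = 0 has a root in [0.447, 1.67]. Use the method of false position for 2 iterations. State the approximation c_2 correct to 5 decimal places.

False-position update: c = (a·f(b) − b·f(a))/(f(b) − f(a)); replace the endpoint whose sign matches f(c).
f(0.447000) = -3.039125, f(1.670000) = 3.339063
step 1: c = 1.029744, f(c) = -1.174067 < 0 → new bracket [1.029744, 1.670000]
step 2: c = 1.196303, f(c) = -0.307393 < 0 → new bracket [1.196303, 1.670000]

1.19630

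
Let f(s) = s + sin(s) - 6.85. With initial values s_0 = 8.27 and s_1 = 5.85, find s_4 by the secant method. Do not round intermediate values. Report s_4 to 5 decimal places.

6.56845

f(s_0) = 2.334705, f(s_1) = -1.419764
s_2 = 5.850000 - (-1.419764)·(5.850000 - 8.270000)/(-1.419764 - (2.334705)) = 6.765130; f(s_2) = 0.378634
s_3 = 6.765130 - (0.378634)·(6.765130 - 5.850000)/(0.378634 - (-1.419764)) = 6.572459; f(s_3) = 0.007716
s_4 = 6.572459 - (0.007716)·(6.572459 - 6.765130)/(0.007716 - (0.378634)) = 6.568451; f(s_4) = -0.000136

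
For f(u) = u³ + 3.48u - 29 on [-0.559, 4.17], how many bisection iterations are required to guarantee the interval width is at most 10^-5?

19

Initial width b − a = 4.17 − -0.559 = 4.729000.
After n steps the width is (b−a)/2^n; need (b−a)/2^n ≤ 10^-5.
So n ≥ log₂(4.729000/10^-5) = log₂(472900.0000) ≈ 18.8512.
Hence n = 19.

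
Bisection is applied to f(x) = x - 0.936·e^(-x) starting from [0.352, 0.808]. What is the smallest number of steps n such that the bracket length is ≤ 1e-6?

Initial width b − a = 0.808 − 0.352 = 0.456000.
After n steps the width is (b−a)/2^n; need (b−a)/2^n ≤ 1e-6.
So n ≥ log₂(0.456000/1e-6) = log₂(456000.0000) ≈ 18.7987.
Hence n = 19.

19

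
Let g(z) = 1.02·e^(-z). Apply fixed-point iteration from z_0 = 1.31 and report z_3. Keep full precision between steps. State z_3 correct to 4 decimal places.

z_1 = g(1.310000) = 0.275216
z_2 = g(0.275216) = 0.774596
z_3 = g(0.774596) = 0.470108

0.4701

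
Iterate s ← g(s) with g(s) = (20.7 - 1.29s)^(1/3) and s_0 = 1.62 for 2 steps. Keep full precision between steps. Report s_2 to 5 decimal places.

s_1 = g(1.620000) = 2.650027
s_2 = g(2.650027) = 2.585395

2.58539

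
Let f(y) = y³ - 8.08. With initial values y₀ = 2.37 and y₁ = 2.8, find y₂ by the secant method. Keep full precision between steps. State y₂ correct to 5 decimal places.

2.10961

Secant update: y_(k+1) = y_k − f(y_k)·(y_k − y_(k-1))/(f(y_k) − f(y_(k-1))).
f(y_0) = 5.232053, f(y_1) = 13.872000
y_2 = 2.800000 - (13.872000)·(2.800000 - 2.370000)/(13.872000 - (5.232053)) = 2.109607; f(y_2) = 1.308681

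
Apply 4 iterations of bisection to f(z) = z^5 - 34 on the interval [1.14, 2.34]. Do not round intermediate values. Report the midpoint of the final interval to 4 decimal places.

f(1.140000) = -32.074585, f(2.340000) = 36.158337 (opposite signs)
step 1: m = 1.740000, f(m) = -18.050531 < 0 → root in [1.740000, 2.340000]
step 2: m = 2.040000, f(m) = 1.330586 > 0 → root in [1.740000, 2.040000]
step 3: m = 1.890000, f(m) = -9.883792 < 0 → root in [1.890000, 2.040000]
step 4: m = 1.965000, f(m) = -4.703700 < 0 → root in [1.965000, 2.040000]
Midpoint of [1.965000, 2.040000] = 2.002500

2.0025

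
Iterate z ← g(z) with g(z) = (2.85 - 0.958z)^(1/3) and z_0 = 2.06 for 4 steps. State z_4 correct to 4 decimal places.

z_1 = g(2.060000) = 0.957019
z_2 = g(0.957019) = 1.245730
z_3 = g(1.245730) = 1.183237
z_4 = g(1.183237) = 1.197322

1.1973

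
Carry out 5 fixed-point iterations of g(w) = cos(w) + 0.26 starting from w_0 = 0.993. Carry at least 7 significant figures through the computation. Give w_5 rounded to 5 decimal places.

w_1 = g(0.993000) = 0.806179
w_2 = g(0.806179) = 0.952261
w_3 = g(0.952261) = 0.839843
w_4 = g(0.839843) = 0.927580
w_5 = g(0.927580) = 0.859772

0.85977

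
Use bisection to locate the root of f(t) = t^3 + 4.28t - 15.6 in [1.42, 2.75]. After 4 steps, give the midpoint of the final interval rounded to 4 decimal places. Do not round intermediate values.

1.9603

f(1.420000) = -6.659112, f(2.750000) = 16.966875 (opposite signs)
step 1: m = 2.085000, f(m) = 2.387764 > 0 → root in [1.420000, 2.085000]
step 2: m = 1.752500, f(m) = -2.716923 < 0 → root in [1.752500, 2.085000]
step 3: m = 1.918750, f(m) = -0.323677 < 0 → root in [1.918750, 2.085000]
step 4: m = 2.001875, f(m) = 0.990546 > 0 → root in [1.918750, 2.001875]
Midpoint of [1.918750, 2.001875] = 1.960313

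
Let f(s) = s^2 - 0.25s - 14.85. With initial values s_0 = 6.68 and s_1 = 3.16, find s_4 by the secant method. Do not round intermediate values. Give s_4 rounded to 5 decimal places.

3.97972

f(s_0) = 28.102400, f(s_1) = -5.654400
s_2 = 3.160000 - (-5.654400)·(3.160000 - 6.680000)/(-5.654400 - (28.102400)) = 3.749614; f(s_2) = -1.727797
s_3 = 3.749614 - (-1.727797)·(3.749614 - 3.160000)/(-1.727797 - (-5.654400)) = 4.009058; f(s_3) = 0.220283
s_4 = 4.009058 - (0.220283)·(4.009058 - 3.749614)/(0.220283 - (-1.727797)) = 3.979721; f(s_4) = -0.006751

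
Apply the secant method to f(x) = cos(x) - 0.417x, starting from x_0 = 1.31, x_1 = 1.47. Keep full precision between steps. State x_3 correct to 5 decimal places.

f(x_0) = -0.288420, f(x_1) = -0.512364
x_2 = 1.470000 - (-0.512364)·(1.470000 - 1.310000)/(-0.512364 - (-0.288420)) = 1.103934; f(x_2) = -0.010255
x_3 = 1.103934 - (-0.010255)·(1.103934 - 1.470000)/(-0.010255 - (-0.512364)) = 1.096458; f(x_3) = -0.000474

1.09646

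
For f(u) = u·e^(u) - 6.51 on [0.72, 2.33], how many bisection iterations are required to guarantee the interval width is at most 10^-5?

18

Initial width b − a = 2.33 − 0.72 = 1.610000.
After n steps the width is (b−a)/2^n; need (b−a)/2^n ≤ 10^-5.
So n ≥ log₂(1.610000/10^-5) = log₂(161000.0000) ≈ 17.2967.
Hence n = 18.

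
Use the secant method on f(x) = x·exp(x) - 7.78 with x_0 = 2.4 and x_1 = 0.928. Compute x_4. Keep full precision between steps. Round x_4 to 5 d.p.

1.54187

f(x_0) = 18.675623, f(x_1) = -5.432675
x_2 = 0.928000 - (-5.432675)·(0.928000 - 2.400000)/(-5.432675 - (18.675623)) = 1.259707; f(x_2) = -3.340301
x_3 = 1.259707 - (-3.340301)·(1.259707 - 0.928000)/(-3.340301 - (-5.432675)) = 1.789250; f(x_3) = 2.928598
x_4 = 1.789250 - (2.928598)·(1.789250 - 1.259707)/(2.928598 - (-3.340301)) = 1.541867; f(x_4) = -0.574378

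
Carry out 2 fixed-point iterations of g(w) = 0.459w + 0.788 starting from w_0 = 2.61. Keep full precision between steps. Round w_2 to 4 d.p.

1.6996

w_1 = g(2.610000) = 1.985990
w_2 = g(1.985990) = 1.699569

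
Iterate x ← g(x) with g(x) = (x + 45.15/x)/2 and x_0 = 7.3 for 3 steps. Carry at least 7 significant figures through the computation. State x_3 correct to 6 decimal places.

6.719375

x_1 = g(7.300000) = 6.742466
x_2 = g(6.742466) = 6.719415
x_3 = g(6.719415) = 6.719375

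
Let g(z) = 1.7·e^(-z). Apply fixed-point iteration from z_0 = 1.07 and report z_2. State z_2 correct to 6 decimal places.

0.948867

z_1 = g(1.070000) = 0.583114
z_2 = g(0.583114) = 0.948867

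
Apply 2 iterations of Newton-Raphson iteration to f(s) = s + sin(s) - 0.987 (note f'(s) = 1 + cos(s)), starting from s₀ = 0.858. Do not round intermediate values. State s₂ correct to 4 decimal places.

s_0 = 0.858000: f = 0.627536, f' = 1.653952 → s_1 = 0.858000 - (0.627536)/(1.653952) = 0.478584
s_1 = 0.478584: f = -0.047894, f' = 1.887648 → s_2 = 0.478584 - (-0.047894)/(1.887648) = 0.503956

0.5040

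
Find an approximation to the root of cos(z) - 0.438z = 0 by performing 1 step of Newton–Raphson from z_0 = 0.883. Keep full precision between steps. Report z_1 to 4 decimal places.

1.0879

f'(z) = -sin(z) - 0.438
z_0 = 0.883000: f = 0.248082, f' = -1.210647 → z_1 = 0.883000 - (0.248082)/(-1.210647) = 1.087917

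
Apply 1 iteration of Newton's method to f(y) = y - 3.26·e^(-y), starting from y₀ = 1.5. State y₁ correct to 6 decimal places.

1.052742

f'(y) = 1 + 3.26·e^(-y)
y_0 = 1.500000: f = 0.772596, f' = 1.727404 → y_1 = 1.500000 - (0.772596)/(1.727404) = 1.052742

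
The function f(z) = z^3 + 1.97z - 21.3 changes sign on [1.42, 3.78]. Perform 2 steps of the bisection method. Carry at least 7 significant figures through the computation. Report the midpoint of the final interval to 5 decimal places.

f(1.420000) = -15.639312, f(3.780000) = 40.156752 (opposite signs)
step 1: m = 2.600000, f(m) = 1.398000 > 0 → root in [1.420000, 2.600000]
step 2: m = 2.010000, f(m) = -9.219699 < 0 → root in [2.010000, 2.600000]
Midpoint of [2.010000, 2.600000] = 2.305000

2.30500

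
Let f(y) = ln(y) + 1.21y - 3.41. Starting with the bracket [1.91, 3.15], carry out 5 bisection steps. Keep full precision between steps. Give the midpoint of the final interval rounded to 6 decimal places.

2.161875

f(1.910000) = -0.451797, f(3.150000) = 1.548902 (opposite signs)
step 1: m = 2.530000, f(m) = 0.579519 > 0 → root in [1.910000, 2.530000]
step 2: m = 2.220000, f(m) = 0.073707 > 0 → root in [1.910000, 2.220000]
step 3: m = 2.065000, f(m) = -0.186220 < 0 → root in [2.065000, 2.220000]
step 4: m = 2.142500, f(m) = -0.055602 < 0 → root in [2.142500, 2.220000]
step 5: m = 2.181250, f(m) = 0.009211 > 0 → root in [2.142500, 2.181250]
Midpoint of [2.142500, 2.181250] = 2.161875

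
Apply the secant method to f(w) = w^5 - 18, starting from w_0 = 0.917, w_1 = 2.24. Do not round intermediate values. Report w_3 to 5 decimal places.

f(w_0) = -17.351595, f(w_1) = 38.394934
w_2 = 2.240000 - (38.394934)·(2.240000 - 0.917000)/(38.394934 - (-17.351595)) = 1.328795; f(w_2) = -13.857234
w_3 = 1.328795 - (-13.857234)·(1.328795 - 2.240000)/(-13.857234 - (38.394934)) = 1.570446; f(w_3) = -8.447542

1.57045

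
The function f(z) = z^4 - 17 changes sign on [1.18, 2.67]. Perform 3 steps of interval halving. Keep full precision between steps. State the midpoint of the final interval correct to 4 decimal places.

f(1.180000) = -15.061222, f(2.670000) = 33.821215 (opposite signs)
step 1: m = 1.925000, f(m) = -3.268343 < 0 → root in [1.925000, 2.670000]
step 2: m = 2.297500, f(m) = 10.862628 > 0 → root in [1.925000, 2.297500]
step 3: m = 2.111250, f(m) = 2.868206 > 0 → root in [1.925000, 2.111250]
Midpoint of [1.925000, 2.111250] = 2.018125

2.0181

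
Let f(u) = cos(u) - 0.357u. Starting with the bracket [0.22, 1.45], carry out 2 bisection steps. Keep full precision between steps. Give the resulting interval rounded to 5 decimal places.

f(0.220000) = 0.897357, f(1.450000) = -0.397147 (opposite signs)
step 1: m = 0.835000, f(m) = 0.373083 > 0 → root in [0.835000, 1.450000]
step 2: m = 1.142500, f(m) = 0.007449 > 0 → root in [1.142500, 1.450000]

[1.14250, 1.45000]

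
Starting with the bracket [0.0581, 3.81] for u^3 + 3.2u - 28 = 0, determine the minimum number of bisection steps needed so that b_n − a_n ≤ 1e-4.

16

Initial width b − a = 3.81 − 0.0581 = 3.751900.
After n steps the width is (b−a)/2^n; need (b−a)/2^n ≤ 1e-4.
So n ≥ log₂(3.751900/1e-4) = log₂(37519.0000) ≈ 15.1953.
Hence n = 16.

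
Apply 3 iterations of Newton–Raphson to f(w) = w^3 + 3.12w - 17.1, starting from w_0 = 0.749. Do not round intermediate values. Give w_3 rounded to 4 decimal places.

2.2589

f'(w) = 3w^2 + 3.12
w_0 = 0.749000: f = -14.342930, f' = 4.803003 → w_1 = 0.749000 - (-14.342930)/(4.803003) = 3.735242
w_1 = 3.735242: f = 46.668183, f' = 44.976103 → w_2 = 3.735242 - (46.668183)/(44.976103) = 2.697620
w_2 = 2.697620: f = 10.947581, f' = 24.951468 → w_3 = 2.697620 - (10.947581)/(24.951468) = 2.258865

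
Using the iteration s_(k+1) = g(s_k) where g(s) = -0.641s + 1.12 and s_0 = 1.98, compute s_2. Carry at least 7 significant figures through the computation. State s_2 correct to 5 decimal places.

1.21562

s_1 = g(1.980000) = -0.149180
s_2 = g(-0.149180) = 1.215624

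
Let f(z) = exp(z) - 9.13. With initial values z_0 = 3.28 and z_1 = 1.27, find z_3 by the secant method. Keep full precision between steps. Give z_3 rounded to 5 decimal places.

f(z_0) = 17.445773, f(z_1) = -5.569147
z_2 = 1.270000 - (-5.569147)·(1.270000 - 3.280000)/(-5.569147 - (17.445773)) = 1.756380; f(z_2) = -3.338568
z_3 = 1.756380 - (-3.338568)·(1.756380 - 1.270000)/(-3.338568 - (-5.569147)) = 2.484357; f(z_3) = 2.863406

2.48436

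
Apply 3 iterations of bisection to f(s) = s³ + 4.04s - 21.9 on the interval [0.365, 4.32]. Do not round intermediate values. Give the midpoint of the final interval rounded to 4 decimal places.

f(0.365000) = -20.376773, f(4.320000) = 76.174368 (opposite signs)
step 1: m = 2.342500, f(m) = 0.417715 > 0 → root in [0.365000, 2.342500]
step 2: m = 1.353750, f(m) = -13.949915 < 0 → root in [1.353750, 2.342500]
step 3: m = 1.848125, f(m) = -8.121182 < 0 → root in [1.848125, 2.342500]
Midpoint of [1.848125, 2.342500] = 2.095313

2.0953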